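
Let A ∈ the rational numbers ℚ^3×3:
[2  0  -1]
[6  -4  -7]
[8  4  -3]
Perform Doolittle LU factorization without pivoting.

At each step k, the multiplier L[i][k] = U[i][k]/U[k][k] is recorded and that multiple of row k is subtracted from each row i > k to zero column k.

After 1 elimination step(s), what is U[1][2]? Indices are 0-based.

U[1][2] = -4

k=0: U[0][0]=2
  eliminate (1,0): mult=3, new row 1: (0, -4, -4); set L[1][0]=3
  eliminate (2,0): mult=4, new row 2: (0, 4, 1); set L[2][0]=4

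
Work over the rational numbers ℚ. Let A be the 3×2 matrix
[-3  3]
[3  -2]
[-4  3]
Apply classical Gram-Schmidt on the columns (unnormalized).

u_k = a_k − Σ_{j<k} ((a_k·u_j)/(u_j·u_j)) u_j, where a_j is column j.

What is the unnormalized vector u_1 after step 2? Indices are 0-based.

Step 1: u_0 = a_0 = (-3, 3, -4).
Step 2: u_1 = a_1 − (-27/34)·u_0 = (21/34, 13/34, -3/17).

u_1 = (21/34, 13/34, -3/17)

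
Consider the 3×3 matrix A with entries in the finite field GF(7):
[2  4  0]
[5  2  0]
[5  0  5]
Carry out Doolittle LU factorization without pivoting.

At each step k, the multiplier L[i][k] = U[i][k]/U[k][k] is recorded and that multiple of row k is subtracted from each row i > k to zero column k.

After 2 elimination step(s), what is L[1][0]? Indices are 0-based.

[col 0] pivot 2
  R1 -= 6*R0 → (0, 6, 0)  (L[1][0] := 6)
  R2 -= 6*R0 → (0, 4, 5)  (L[2][0] := 6)
[col 1] pivot 6
  R2 -= 3*R1 → (0, 0, 5)  (L[2][1] := 3)

L[1][0] = 6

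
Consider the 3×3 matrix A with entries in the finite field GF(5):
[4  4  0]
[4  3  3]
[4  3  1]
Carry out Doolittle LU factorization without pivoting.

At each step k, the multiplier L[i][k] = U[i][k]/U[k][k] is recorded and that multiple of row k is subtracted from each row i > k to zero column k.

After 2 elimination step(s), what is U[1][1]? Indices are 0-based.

U[1][1] = 4

Step 1: pivot at (0,0) is 4.
  row1 ← row1 − (1)·row0  ⇒  L[1][0]=1, U row1=(0, 4, 3)
  row2 ← row2 − (1)·row0  ⇒  L[2][0]=1, U row2=(0, 4, 1)
Step 2: pivot at (1,1) is 4.
  row2 ← row2 − (1)·row1  ⇒  L[2][1]=1, U row2=(0, 0, 3)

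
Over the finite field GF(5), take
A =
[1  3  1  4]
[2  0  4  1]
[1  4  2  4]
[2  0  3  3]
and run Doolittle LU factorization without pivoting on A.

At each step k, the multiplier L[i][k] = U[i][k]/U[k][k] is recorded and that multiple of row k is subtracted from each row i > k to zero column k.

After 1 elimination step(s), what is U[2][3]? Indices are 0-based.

U[2][3] = 0

[col 0] pivot 1
  R1 -= 2*R0 → (0, 4, 2, 3)  (L[1][0] := 2)
  R2 -= 1*R0 → (0, 1, 1, 0)  (L[2][0] := 1)
  R3 -= 2*R0 → (0, 4, 1, 0)  (L[3][0] := 2)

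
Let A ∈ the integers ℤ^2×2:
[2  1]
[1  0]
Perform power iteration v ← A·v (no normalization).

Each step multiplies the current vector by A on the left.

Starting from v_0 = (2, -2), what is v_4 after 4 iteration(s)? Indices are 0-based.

v_4 = (34, 14)

v_0 = (2, -2).
v_1 = A·v_0 = (2, 2).
v_2 = A·v_1 = (6, 2).
v_3 = A·v_2 = (14, 6).
v_4 = A·v_3 = (34, 14).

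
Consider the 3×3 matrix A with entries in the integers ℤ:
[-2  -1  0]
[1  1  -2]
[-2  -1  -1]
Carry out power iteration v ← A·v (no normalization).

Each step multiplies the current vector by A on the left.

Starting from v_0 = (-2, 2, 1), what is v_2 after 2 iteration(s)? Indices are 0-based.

v_0 = (-2, 2, 1).
v_1 = A·v_0 = (2, -2, 1).
v_2 = A·v_1 = (-2, -2, -3).

v_2 = (-2, -2, -3)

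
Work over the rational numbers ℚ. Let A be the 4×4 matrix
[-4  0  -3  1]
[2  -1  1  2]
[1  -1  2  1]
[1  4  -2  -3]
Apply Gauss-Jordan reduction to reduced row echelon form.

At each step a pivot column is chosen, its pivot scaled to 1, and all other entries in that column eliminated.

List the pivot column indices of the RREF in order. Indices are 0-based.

step 1: normalize row 0 (÷-4) = (1, 0, 3/4, -1/4)
  row 1: subtract 2×row0 = (0, -1, -1/2, 5/2)
  row 2: subtract 1×row0 = (0, -1, 5/4, 5/4)
  row 3: subtract 1×row0 = (0, 4, -11/4, -11/4)
step 2: normalize row 1 (÷-1) = (0, 1, 1/2, -5/2)
  row 2: subtract -1×row1 = (0, 0, 7/4, -5/4)
  row 3: subtract 4×row1 = (0, 0, -19/4, 29/4)
step 3: normalize row 2 (÷7/4) = (0, 0, 1, -5/7)
  row 0: subtract 3/4×row2 = (1, 0, 0, 2/7)
  row 1: subtract 1/2×row2 = (0, 1, 0, -15/7)
  row 3: subtract -19/4×row2 = (0, 0, 0, 27/7)
step 4: normalize row 3 (÷27/7) = (0, 0, 0, 1)
  row 0: subtract 2/7×row3 = (1, 0, 0, 0)
  row 1: subtract -15/7×row3 = (0, 1, 0, 0)
  row 2: subtract -5/7×row3 = (0, 0, 1, 0)

pivot columns: 0, 1, 2, 3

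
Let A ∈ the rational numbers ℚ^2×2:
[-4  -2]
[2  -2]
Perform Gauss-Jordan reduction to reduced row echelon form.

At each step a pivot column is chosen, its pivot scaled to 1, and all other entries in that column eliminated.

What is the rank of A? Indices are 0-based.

rank = 2

step 1: normalize row 0 (÷-4) = (1, 1/2)
  row 1: subtract 2×row0 = (0, -3)
step 2: normalize row 1 (÷-3) = (0, 1)
  row 0: subtract 1/2×row1 = (1, 0)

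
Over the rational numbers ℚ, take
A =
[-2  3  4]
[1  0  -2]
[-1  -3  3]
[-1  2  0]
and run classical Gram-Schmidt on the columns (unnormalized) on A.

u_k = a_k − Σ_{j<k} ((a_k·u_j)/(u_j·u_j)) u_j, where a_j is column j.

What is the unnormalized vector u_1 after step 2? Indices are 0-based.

u_1 = (11/7, 5/7, -26/7, 9/7)

Step 1: u_0 = a_0 = (-2, 1, -1, -1).
Step 2: u_1 = a_1 − (-5/7)·u_0 = (11/7, 5/7, -26/7, 9/7).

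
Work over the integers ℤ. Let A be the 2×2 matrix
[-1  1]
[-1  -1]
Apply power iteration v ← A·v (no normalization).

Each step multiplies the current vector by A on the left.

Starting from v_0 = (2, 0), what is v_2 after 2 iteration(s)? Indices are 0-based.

v_0 = (2, 0).
v_1 = A·v_0 = (-2, -2).
v_2 = A·v_1 = (0, 4).

v_2 = (0, 4)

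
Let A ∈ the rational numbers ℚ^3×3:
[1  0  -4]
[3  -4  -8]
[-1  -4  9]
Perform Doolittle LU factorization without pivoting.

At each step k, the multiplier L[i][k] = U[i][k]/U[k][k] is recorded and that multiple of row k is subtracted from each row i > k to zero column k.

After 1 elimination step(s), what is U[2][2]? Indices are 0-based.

U[2][2] = 5

[col 0] pivot 1
  R1 -= 3*R0 → (0, -4, 4)  (L[1][0] := 3)
  R2 -= -1*R0 → (0, -4, 5)  (L[2][0] := -1)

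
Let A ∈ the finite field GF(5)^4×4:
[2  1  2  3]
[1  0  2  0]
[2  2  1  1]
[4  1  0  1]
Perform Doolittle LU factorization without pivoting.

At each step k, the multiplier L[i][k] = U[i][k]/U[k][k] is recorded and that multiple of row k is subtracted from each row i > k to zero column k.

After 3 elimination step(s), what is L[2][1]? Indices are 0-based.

Step 1: pivot at (0,0) is 2.
  row1 ← row1 − (3)·row0  ⇒  L[1][0]=3, U row1=(0, 2, 1, 1)
  row2 ← row2 − (1)·row0  ⇒  L[2][0]=1, U row2=(0, 1, 4, 3)
  row3 ← row3 − (2)·row0  ⇒  L[3][0]=2, U row3=(0, 4, 1, 0)
Step 2: pivot at (1,1) is 2.
  row2 ← row2 − (3)·row1  ⇒  L[2][1]=3, U row2=(0, 0, 1, 0)
  row3 ← row3 − (2)·row1  ⇒  L[3][1]=2, U row3=(0, 0, 4, 3)
Step 3: pivot at (2,2) is 1.
  row3 ← row3 − (4)·row2  ⇒  L[3][2]=4, U row3=(0, 0, 0, 3)

L[2][1] = 3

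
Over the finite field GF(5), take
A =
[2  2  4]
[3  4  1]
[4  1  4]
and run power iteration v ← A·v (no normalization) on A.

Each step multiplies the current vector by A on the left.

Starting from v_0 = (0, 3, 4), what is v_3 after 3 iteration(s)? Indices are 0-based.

v_0 = (0, 3, 4).
v_1 = A·v_0 = (2, 1, 4).
v_2 = A·v_1 = (2, 4, 0).
v_3 = A·v_2 = (2, 2, 2).

v_3 = (2, 2, 2)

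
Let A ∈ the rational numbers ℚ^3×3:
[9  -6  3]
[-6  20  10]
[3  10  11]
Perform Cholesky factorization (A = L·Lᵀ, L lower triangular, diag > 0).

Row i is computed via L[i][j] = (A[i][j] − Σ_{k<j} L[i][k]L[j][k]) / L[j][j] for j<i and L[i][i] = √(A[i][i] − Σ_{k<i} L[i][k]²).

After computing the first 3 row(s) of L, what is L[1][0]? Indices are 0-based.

L[1][0] = -2

Step 1: L[0][0] = √(9) = 3.
  L[1][0] = (-6) / L[0][0] = -2.
Step 2: L[1][1] = √(16) = 4.
  L[2][0] = (3) / L[0][0] = 1.
  L[2][1] = (12) / L[1][1] = 3.
Step 3: L[2][2] = √(1) = 1.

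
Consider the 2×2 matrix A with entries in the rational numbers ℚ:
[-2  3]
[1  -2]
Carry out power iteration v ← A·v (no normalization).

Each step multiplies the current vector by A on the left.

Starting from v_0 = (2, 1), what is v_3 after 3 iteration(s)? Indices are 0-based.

v_3 = (-7, 4)

v_0 = (2, 1).
v_1 = A·v_0 = (-1, 0).
v_2 = A·v_1 = (2, -1).
v_3 = A·v_2 = (-7, 4).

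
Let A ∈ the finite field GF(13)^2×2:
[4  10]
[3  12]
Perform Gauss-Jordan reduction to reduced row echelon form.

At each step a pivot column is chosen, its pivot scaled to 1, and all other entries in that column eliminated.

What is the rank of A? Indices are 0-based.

rank = 2

pivot(0,0)=4: scale R0 → (1, 9)
  clear (1,0): R1 −= (3)R0 → (0, 11)
pivot(1,1)=11: scale R1 → (0, 1)
  clear (0,1): R0 −= (9)R1 → (1, 0)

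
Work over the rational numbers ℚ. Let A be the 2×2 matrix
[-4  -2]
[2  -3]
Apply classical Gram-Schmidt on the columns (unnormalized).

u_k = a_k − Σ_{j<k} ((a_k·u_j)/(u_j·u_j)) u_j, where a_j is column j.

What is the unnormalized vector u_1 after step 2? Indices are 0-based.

Step 1: u_0 = a_0 = (-4, 2).
Step 2: u_1 = a_1 − (1/10)·u_0 = (-8/5, -16/5).

u_1 = (-8/5, -16/5)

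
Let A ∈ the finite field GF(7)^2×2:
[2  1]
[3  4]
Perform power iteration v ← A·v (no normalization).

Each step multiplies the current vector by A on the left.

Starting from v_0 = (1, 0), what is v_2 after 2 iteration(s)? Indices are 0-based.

v_0 = (1, 0).
v_1 = A·v_0 = (2, 3).
v_2 = A·v_1 = (0, 4).

v_2 = (0, 4)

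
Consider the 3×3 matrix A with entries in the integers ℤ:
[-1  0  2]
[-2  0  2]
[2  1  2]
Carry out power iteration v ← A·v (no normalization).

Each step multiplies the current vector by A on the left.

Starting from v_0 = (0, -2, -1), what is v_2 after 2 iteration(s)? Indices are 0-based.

v_0 = (0, -2, -1).
v_1 = A·v_0 = (-2, -2, -4).
v_2 = A·v_1 = (-6, -4, -14).

v_2 = (-6, -4, -14)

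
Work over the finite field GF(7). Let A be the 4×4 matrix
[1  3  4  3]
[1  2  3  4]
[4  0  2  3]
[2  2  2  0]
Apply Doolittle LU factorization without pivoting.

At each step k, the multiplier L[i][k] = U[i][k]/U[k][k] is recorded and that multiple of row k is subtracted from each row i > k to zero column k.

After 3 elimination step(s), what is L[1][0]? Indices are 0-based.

k=0: U[0][0]=1
  eliminate (1,0): mult=1, new row 1: (0, 6, 6, 1); set L[1][0]=1
  eliminate (2,0): mult=4, new row 2: (0, 2, 0, 5); set L[2][0]=4
  eliminate (3,0): mult=2, new row 3: (0, 3, 1, 1); set L[3][0]=2
k=1: U[1][1]=6
  eliminate (2,1): mult=5, new row 2: (0, 0, 5, 0); set L[2][1]=5
  eliminate (3,1): mult=4, new row 3: (0, 0, 5, 4); set L[3][1]=4
k=2: U[2][2]=5
  eliminate (3,2): mult=1, new row 3: (0, 0, 0, 4); set L[3][2]=1

L[1][0] = 1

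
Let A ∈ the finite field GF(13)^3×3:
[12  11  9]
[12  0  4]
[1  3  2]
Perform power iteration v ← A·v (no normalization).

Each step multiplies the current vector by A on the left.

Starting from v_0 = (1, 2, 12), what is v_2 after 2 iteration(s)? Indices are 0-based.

v_2 = (4, 8, 7)

v_0 = (1, 2, 12).
v_1 = A·v_0 = (12, 8, 5).
v_2 = A·v_1 = (4, 8, 7).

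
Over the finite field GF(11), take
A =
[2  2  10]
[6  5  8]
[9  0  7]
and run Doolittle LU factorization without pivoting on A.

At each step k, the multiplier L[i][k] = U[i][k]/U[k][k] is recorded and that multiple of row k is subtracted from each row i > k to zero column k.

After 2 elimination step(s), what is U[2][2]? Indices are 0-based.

k=0: U[0][0]=2
  eliminate (1,0): mult=3, new row 1: (0, 10, 0); set L[1][0]=3
  eliminate (2,0): mult=10, new row 2: (0, 2, 6); set L[2][0]=10
k=1: U[1][1]=10
  eliminate (2,1): mult=9, new row 2: (0, 0, 6); set L[2][1]=9

U[2][2] = 6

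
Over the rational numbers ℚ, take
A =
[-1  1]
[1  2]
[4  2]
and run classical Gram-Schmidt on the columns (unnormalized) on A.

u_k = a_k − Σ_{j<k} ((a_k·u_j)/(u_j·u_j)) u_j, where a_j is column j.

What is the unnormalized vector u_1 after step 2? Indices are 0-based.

Step 1: u_0 = a_0 = (-1, 1, 4).
Step 2: u_1 = a_1 − (1/2)·u_0 = (3/2, 3/2, 0).

u_1 = (3/2, 3/2, 0)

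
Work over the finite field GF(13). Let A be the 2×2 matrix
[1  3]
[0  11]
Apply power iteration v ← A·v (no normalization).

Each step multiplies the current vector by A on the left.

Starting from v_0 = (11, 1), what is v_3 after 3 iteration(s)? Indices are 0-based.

v_0 = (11, 1).
v_1 = A·v_0 = (1, 11).
v_2 = A·v_1 = (8, 4).
v_3 = A·v_2 = (7, 5).

v_3 = (7, 5)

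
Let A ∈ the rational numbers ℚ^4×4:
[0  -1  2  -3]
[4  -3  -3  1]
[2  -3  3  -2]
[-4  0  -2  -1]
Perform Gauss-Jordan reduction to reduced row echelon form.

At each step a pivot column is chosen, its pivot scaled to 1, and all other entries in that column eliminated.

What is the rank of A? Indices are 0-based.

rank = 4

step 1: exchange rows 0,1
step 1: normalize row 0 (÷4) = (1, -3/4, -3/4, 1/4)
  row 2: subtract 2×row0 = (0, -3/2, 9/2, -5/2)
  row 3: subtract -4×row0 = (0, -3, -5, 0)
step 2: normalize row 1 (÷-1) = (0, 1, -2, 3)
  row 0: subtract -3/4×row1 = (1, 0, -9/4, 5/2)
  row 2: subtract -3/2×row1 = (0, 0, 3/2, 2)
  row 3: subtract -3×row1 = (0, 0, -11, 9)
step 3: normalize row 2 (÷3/2) = (0, 0, 1, 4/3)
  row 0: subtract -9/4×row2 = (1, 0, 0, 11/2)
  row 1: subtract -2×row2 = (0, 1, 0, 17/3)
  row 3: subtract -11×row2 = (0, 0, 0, 71/3)
step 4: normalize row 3 (÷71/3) = (0, 0, 0, 1)
  row 0: subtract 11/2×row3 = (1, 0, 0, 0)
  row 1: subtract 17/3×row3 = (0, 1, 0, 0)
  row 2: subtract 4/3×row3 = (0, 0, 1, 0)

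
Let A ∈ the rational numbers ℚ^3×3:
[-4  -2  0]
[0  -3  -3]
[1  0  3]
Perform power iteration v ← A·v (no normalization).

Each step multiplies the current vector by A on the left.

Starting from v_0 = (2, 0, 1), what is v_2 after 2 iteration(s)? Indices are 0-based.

v_2 = (38, -6, 7)

v_0 = (2, 0, 1).
v_1 = A·v_0 = (-8, -3, 5).
v_2 = A·v_1 = (38, -6, 7).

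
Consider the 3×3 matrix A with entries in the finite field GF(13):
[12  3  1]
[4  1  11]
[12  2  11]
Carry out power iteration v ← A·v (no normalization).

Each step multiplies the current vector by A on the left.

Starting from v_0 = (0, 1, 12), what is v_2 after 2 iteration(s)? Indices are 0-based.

v_0 = (0, 1, 12).
v_1 = A·v_0 = (2, 3, 4).
v_2 = A·v_1 = (11, 3, 9).

v_2 = (11, 3, 9)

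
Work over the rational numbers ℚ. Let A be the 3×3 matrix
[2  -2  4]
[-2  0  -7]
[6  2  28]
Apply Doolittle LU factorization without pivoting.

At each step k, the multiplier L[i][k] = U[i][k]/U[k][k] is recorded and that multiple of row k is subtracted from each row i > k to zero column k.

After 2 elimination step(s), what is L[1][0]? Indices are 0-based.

Step 1: pivot at (0,0) is 2.
  row1 ← row1 − (-1)·row0  ⇒  L[1][0]=-1, U row1=(0, -2, -3)
  row2 ← row2 − (3)·row0  ⇒  L[2][0]=3, U row2=(0, 8, 16)
Step 2: pivot at (1,1) is -2.
  row2 ← row2 − (-4)·row1  ⇒  L[2][1]=-4, U row2=(0, 0, 4)

L[1][0] = -1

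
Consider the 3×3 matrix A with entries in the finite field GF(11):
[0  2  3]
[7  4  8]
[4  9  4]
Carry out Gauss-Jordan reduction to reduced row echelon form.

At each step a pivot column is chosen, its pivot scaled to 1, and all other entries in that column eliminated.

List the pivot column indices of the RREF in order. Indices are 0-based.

pivot(0,0): swap R0↔R1
pivot(0,0)=7: scale R0 → (1, 10, 9)
  clear (2,0): R2 −= (4)R0 → (0, 2, 1)
pivot(1,1)=2: scale R1 → (0, 1, 7)
  clear (0,1): R0 −= (10)R1 → (1, 0, 5)
  clear (2,1): R2 −= (2)R1 → (0, 0, 9)
pivot(2,2)=9: scale R2 → (0, 0, 1)
  clear (0,2): R0 −= (5)R2 → (1, 0, 0)
  clear (1,2): R1 −= (7)R2 → (0, 1, 0)

pivot columns: 0, 1, 2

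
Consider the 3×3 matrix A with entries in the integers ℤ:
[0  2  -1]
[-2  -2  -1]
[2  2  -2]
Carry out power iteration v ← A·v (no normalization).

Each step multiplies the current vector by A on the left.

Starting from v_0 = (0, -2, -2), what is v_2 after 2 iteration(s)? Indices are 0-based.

v_0 = (0, -2, -2).
v_1 = A·v_0 = (-2, 6, 0).
v_2 = A·v_1 = (12, -8, 8).

v_2 = (12, -8, 8)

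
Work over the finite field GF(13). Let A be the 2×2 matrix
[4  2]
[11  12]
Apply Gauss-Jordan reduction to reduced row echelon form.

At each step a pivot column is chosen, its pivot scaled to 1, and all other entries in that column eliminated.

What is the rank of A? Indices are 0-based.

rank = 1

step 1: normalize row 0 (÷4) = (1, 7)
  row 1: subtract 11×row0 = (0, 0)
skip col 1 (zero from row 1)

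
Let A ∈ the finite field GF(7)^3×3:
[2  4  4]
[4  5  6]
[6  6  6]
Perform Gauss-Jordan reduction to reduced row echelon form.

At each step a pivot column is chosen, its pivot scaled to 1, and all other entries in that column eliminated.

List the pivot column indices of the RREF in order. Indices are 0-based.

[1] R0 /= 2  ⇒  (1, 2, 2)
     R1 -= 4·R0  ⇒  (0, 4, 5)
     R2 -= 6·R0  ⇒  (0, 1, 1)
[2] R1 /= 4  ⇒  (0, 1, 3)
     R0 -= 2·R1  ⇒  (1, 0, 3)
     R2 -= 1·R1  ⇒  (0, 0, 5)
[3] R2 /= 5  ⇒  (0, 0, 1)
     R0 -= 3·R2  ⇒  (1, 0, 0)
     R1 -= 3·R2  ⇒  (0, 1, 0)

pivot columns: 0, 1, 2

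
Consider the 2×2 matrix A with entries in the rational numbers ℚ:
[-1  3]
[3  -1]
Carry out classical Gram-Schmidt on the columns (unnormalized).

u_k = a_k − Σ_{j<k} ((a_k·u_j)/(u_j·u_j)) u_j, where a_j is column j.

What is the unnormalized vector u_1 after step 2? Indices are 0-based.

Step 1: u_0 = a_0 = (-1, 3).
Step 2: u_1 = a_1 − (-3/5)·u_0 = (12/5, 4/5).

u_1 = (12/5, 4/5)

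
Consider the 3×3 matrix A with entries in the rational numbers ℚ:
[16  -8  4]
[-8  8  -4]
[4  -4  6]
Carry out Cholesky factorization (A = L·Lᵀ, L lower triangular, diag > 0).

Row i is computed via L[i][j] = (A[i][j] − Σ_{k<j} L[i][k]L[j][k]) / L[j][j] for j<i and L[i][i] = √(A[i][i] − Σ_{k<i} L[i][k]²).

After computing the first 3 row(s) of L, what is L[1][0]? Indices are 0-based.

L[1][0] = -2

Step 1: L[0][0] = √(16) = 4.
  L[1][0] = (-8) / L[0][0] = -2.
Step 2: L[1][1] = √(4) = 2.
  L[2][0] = (4) / L[0][0] = 1.
  L[2][1] = (-2) / L[1][1] = -1.
Step 3: L[2][2] = √(4) = 2.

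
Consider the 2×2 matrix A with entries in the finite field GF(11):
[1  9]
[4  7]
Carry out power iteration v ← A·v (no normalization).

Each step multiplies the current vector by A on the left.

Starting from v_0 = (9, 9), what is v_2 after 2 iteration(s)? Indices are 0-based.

v_2 = (2, 8)

v_0 = (9, 9).
v_1 = A·v_0 = (2, 0).
v_2 = A·v_1 = (2, 8).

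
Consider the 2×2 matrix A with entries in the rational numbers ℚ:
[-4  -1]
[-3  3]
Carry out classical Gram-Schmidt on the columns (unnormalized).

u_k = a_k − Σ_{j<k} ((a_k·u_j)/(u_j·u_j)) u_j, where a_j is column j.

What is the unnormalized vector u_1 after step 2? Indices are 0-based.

u_1 = (-9/5, 12/5)

Step 1: u_0 = a_0 = (-4, -3).
Step 2: u_1 = a_1 − (-1/5)·u_0 = (-9/5, 12/5).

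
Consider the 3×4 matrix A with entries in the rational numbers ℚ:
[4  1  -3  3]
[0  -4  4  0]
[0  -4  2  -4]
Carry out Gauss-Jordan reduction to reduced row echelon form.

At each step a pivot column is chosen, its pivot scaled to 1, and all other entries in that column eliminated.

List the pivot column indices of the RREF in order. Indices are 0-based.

pivot columns: 0, 1, 2

pivot(0,0)=4: scale R0 → (1, 1/4, -3/4, 3/4)
pivot(1,1)=-4: scale R1 → (0, 1, -1, 0)
  clear (0,1): R0 −= (1/4)R1 → (1, 0, -1/2, 3/4)
  clear (2,1): R2 −= (-4)R1 → (0, 0, -2, -4)
pivot(2,2)=-2: scale R2 → (0, 0, 1, 2)
  clear (0,2): R0 −= (-1/2)R2 → (1, 0, 0, 7/4)
  clear (1,2): R1 −= (-1)R2 → (0, 1, 0, 2)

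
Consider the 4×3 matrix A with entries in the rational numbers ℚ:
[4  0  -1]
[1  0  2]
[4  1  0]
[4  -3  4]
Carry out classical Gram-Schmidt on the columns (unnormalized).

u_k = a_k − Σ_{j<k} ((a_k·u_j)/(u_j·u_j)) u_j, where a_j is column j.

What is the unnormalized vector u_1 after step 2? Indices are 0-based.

Step 1: u_0 = a_0 = (4, 1, 4, 4).
Step 2: u_1 = a_1 − (-8/49)·u_0 = (32/49, 8/49, 81/49, -115/49).

u_1 = (32/49, 8/49, 81/49, -115/49)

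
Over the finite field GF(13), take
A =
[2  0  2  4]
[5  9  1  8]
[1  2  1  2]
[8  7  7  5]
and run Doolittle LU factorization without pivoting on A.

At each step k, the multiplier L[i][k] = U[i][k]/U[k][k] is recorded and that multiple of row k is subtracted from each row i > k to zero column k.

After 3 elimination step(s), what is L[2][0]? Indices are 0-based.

k=0: U[0][0]=2
  eliminate (1,0): mult=9, new row 1: (0, 9, 9, 11); set L[1][0]=9
  eliminate (2,0): mult=7, new row 2: (0, 2, 0, 0); set L[2][0]=7
  eliminate (3,0): mult=4, new row 3: (0, 7, 12, 2); set L[3][0]=4
k=1: U[1][1]=9
  eliminate (2,1): mult=6, new row 2: (0, 0, 11, 12); set L[2][1]=6
  eliminate (3,1): mult=8, new row 3: (0, 0, 5, 5); set L[3][1]=8
k=2: U[2][2]=11
  eliminate (3,2): mult=4, new row 3: (0, 0, 0, 9); set L[3][2]=4

L[2][0] = 7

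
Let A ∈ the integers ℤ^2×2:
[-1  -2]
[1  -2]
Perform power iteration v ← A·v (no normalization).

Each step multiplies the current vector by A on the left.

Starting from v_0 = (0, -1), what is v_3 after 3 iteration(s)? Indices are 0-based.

v_0 = (0, -1).
v_1 = A·v_0 = (2, 2).
v_2 = A·v_1 = (-6, -2).
v_3 = A·v_2 = (10, -2).

v_3 = (10, -2)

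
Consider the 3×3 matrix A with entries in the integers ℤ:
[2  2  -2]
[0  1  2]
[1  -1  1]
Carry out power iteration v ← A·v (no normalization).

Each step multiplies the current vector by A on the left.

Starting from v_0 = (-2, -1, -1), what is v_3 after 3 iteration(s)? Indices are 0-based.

v_0 = (-2, -1, -1).
v_1 = A·v_0 = (-4, -3, -2).
v_2 = A·v_1 = (-10, -7, -3).
v_3 = A·v_2 = (-28, -13, -6).

v_3 = (-28, -13, -6)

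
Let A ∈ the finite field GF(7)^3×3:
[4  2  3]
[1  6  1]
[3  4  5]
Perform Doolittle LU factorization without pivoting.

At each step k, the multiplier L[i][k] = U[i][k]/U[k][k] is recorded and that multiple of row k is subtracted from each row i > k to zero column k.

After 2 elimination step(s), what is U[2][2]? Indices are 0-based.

U[2][2] = 2

k=0: U[0][0]=4
  eliminate (1,0): mult=2, new row 1: (0, 2, 2); set L[1][0]=2
  eliminate (2,0): mult=6, new row 2: (0, 6, 1); set L[2][0]=6
k=1: U[1][1]=2
  eliminate (2,1): mult=3, new row 2: (0, 0, 2); set L[2][1]=3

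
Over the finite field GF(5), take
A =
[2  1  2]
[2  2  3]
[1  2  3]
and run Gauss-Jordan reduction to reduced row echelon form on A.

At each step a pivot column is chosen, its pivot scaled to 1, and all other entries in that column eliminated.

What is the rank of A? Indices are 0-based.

rank = 3

pivot(0,0)=2: scale R0 → (1, 3, 1)
  clear (1,0): R1 −= (2)R0 → (0, 1, 1)
  clear (2,0): R2 −= (1)R0 → (0, 4, 2)
pivot(1,1)=1: scale R1 → (0, 1, 1)
  clear (0,1): R0 −= (3)R1 → (1, 0, 3)
  clear (2,1): R2 −= (4)R1 → (0, 0, 3)
pivot(2,2)=3: scale R2 → (0, 0, 1)
  clear (0,2): R0 −= (3)R2 → (1, 0, 0)
  clear (1,2): R1 −= (1)R2 → (0, 1, 0)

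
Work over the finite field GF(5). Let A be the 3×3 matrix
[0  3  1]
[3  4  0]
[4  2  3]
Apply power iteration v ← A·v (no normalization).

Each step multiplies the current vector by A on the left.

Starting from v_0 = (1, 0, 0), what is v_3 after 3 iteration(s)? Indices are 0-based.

v_3 = (4, 2, 0)

v_0 = (1, 0, 0).
v_1 = A·v_0 = (0, 3, 4).
v_2 = A·v_1 = (3, 2, 3).
v_3 = A·v_2 = (4, 2, 0).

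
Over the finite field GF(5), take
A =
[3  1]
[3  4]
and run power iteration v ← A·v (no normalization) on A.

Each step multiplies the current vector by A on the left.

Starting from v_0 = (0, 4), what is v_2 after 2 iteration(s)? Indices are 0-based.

v_2 = (3, 1)

v_0 = (0, 4).
v_1 = A·v_0 = (4, 1).
v_2 = A·v_1 = (3, 1).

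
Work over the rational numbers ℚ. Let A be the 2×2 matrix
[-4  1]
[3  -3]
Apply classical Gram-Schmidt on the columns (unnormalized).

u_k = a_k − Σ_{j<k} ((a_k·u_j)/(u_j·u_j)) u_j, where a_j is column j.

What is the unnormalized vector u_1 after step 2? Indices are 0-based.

u_1 = (-27/25, -36/25)

Step 1: u_0 = a_0 = (-4, 3).
Step 2: u_1 = a_1 − (-13/25)·u_0 = (-27/25, -36/25).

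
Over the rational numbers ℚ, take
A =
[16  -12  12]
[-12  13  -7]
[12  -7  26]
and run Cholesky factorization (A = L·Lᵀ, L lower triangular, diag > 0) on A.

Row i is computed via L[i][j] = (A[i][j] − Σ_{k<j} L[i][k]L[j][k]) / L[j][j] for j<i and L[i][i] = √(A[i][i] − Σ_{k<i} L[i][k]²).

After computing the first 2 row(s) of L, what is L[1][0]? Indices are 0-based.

L[1][0] = -3

Step 1: L[0][0] = √(16) = 4.
  L[1][0] = (-12) / L[0][0] = -3.
Step 2: L[1][1] = √(4) = 2.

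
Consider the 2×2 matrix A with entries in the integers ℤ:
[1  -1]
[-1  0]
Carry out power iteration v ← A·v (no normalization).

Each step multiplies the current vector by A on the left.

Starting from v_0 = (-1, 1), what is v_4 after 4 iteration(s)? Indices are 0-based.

v_0 = (-1, 1).
v_1 = A·v_0 = (-2, 1).
v_2 = A·v_1 = (-3, 2).
v_3 = A·v_2 = (-5, 3).
v_4 = A·v_3 = (-8, 5).

v_4 = (-8, 5)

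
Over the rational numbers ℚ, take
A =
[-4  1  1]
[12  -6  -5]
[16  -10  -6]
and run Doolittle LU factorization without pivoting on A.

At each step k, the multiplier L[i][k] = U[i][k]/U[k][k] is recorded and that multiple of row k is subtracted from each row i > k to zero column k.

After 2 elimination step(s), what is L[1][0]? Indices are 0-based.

L[1][0] = -3

[col 0] pivot -4
  R1 -= -3*R0 → (0, -3, -2)  (L[1][0] := -3)
  R2 -= -4*R0 → (0, -6, -2)  (L[2][0] := -4)
[col 1] pivot -3
  R2 -= 2*R1 → (0, 0, 2)  (L[2][1] := 2)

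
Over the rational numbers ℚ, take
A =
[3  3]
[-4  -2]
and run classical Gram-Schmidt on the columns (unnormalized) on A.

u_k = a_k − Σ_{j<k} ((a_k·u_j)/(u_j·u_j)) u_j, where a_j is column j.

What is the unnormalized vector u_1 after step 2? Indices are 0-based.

u_1 = (24/25, 18/25)

Step 1: u_0 = a_0 = (3, -4).
Step 2: u_1 = a_1 − (17/25)·u_0 = (24/25, 18/25).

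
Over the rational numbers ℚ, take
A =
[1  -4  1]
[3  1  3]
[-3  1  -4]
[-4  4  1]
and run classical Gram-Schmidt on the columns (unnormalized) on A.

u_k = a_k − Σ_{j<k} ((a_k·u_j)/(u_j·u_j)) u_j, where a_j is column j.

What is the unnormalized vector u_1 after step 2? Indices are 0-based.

Step 1: u_0 = a_0 = (1, 3, -3, -4).
Step 2: u_1 = a_1 − (-4/7)·u_0 = (-24/7, 19/7, -5/7, 12/7).

u_1 = (-24/7, 19/7, -5/7, 12/7)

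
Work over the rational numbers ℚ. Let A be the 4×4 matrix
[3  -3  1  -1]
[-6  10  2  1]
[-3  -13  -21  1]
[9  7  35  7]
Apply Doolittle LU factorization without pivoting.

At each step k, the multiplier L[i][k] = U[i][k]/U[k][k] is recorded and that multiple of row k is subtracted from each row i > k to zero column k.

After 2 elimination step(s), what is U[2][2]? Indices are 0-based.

[col 0] pivot 3
  R1 -= -2*R0 → (0, 4, 4, -1)  (L[1][0] := -2)
  R2 -= -1*R0 → (0, -16, -20, 0)  (L[2][0] := -1)
  R3 -= 3*R0 → (0, 16, 32, 10)  (L[3][0] := 3)
[col 1] pivot 4
  R2 -= -4*R1 → (0, 0, -4, -4)  (L[2][1] := -4)
  R3 -= 4*R1 → (0, 0, 16, 14)  (L[3][1] := 4)

U[2][2] = -4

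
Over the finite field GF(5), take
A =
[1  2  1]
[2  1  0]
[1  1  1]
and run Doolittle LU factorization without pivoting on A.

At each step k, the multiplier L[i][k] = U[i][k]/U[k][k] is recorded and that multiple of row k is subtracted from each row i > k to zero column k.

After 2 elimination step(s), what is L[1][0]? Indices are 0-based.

k=0: U[0][0]=1
  eliminate (1,0): mult=2, new row 1: (0, 2, 3); set L[1][0]=2
  eliminate (2,0): mult=1, new row 2: (0, 4, 0); set L[2][0]=1
k=1: U[1][1]=2
  eliminate (2,1): mult=2, new row 2: (0, 0, 4); set L[2][1]=2

L[1][0] = 2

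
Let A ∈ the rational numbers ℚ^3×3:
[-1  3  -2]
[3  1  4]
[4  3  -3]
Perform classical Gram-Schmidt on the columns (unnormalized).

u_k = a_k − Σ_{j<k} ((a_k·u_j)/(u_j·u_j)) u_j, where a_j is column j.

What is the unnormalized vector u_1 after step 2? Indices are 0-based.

u_1 = (45/13, -5/13, 15/13)

Step 1: u_0 = a_0 = (-1, 3, 4).
Step 2: u_1 = a_1 − (6/13)·u_0 = (45/13, -5/13, 15/13).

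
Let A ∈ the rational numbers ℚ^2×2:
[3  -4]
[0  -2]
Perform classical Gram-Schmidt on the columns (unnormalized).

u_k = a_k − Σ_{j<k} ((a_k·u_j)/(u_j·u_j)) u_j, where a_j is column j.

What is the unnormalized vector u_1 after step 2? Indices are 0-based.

u_1 = (0, -2)

Step 1: u_0 = a_0 = (3, 0).
Step 2: u_1 = a_1 − (-4/3)·u_0 = (0, -2).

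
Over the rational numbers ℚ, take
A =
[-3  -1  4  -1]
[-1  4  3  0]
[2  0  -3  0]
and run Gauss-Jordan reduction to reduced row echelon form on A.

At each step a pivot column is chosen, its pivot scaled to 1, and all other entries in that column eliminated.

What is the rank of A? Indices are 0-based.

rank = 3

pivot(0,0)=-3: scale R0 → (1, 1/3, -4/3, 1/3)
  clear (1,0): R1 −= (-1)R0 → (0, 13/3, 5/3, 1/3)
  clear (2,0): R2 −= (2)R0 → (0, -2/3, -1/3, -2/3)
pivot(1,1)=13/3: scale R1 → (0, 1, 5/13, 1/13)
  clear (0,1): R0 −= (1/3)R1 → (1, 0, -19/13, 4/13)
  clear (2,1): R2 −= (-2/3)R1 → (0, 0, -1/13, -8/13)
pivot(2,2)=-1/13: scale R2 → (0, 0, 1, 8)
  clear (0,2): R0 −= (-19/13)R2 → (1, 0, 0, 12)
  clear (1,2): R1 −= (5/13)R2 → (0, 1, 0, -3)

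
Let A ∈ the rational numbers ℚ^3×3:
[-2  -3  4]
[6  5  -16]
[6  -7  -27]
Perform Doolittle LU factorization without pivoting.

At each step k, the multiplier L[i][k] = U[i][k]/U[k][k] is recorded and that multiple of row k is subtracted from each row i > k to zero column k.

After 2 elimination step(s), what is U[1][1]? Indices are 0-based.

U[1][1] = -4

k=0: U[0][0]=-2
  eliminate (1,0): mult=-3, new row 1: (0, -4, -4); set L[1][0]=-3
  eliminate (2,0): mult=-3, new row 2: (0, -16, -15); set L[2][0]=-3
k=1: U[1][1]=-4
  eliminate (2,1): mult=4, new row 2: (0, 0, 1); set L[2][1]=4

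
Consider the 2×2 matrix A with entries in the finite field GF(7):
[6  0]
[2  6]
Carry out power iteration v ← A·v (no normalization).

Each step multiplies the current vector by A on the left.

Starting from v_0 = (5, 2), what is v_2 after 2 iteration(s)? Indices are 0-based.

v_2 = (5, 3)

v_0 = (5, 2).
v_1 = A·v_0 = (2, 1).
v_2 = A·v_1 = (5, 3).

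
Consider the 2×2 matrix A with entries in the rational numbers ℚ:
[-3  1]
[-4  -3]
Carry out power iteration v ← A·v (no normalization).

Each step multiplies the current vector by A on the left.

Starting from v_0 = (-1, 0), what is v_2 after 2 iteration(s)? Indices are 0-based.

v_0 = (-1, 0).
v_1 = A·v_0 = (3, 4).
v_2 = A·v_1 = (-5, -24).

v_2 = (-5, -24)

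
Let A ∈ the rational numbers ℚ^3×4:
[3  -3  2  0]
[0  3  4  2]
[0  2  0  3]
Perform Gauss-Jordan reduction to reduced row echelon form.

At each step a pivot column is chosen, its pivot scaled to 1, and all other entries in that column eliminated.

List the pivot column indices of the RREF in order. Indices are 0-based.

pivot columns: 0, 1, 2

[1] R0 /= 3  ⇒  (1, -1, 2/3, 0)
[2] R1 /= 3  ⇒  (0, 1, 4/3, 2/3)
     R0 -= -1·R1  ⇒  (1, 0, 2, 2/3)
     R2 -= 2·R1  ⇒  (0, 0, -8/3, 5/3)
[3] R2 /= -8/3  ⇒  (0, 0, 1, -5/8)
     R0 -= 2·R2  ⇒  (1, 0, 0, 23/12)
     R1 -= 4/3·R2  ⇒  (0, 1, 0, 3/2)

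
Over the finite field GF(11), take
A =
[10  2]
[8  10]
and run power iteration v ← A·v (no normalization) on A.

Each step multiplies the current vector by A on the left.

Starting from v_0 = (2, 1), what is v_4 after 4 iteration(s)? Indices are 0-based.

v_0 = (2, 1).
v_1 = A·v_0 = (0, 4).
v_2 = A·v_1 = (8, 7).
v_3 = A·v_2 = (6, 2).
v_4 = A·v_3 = (9, 2).

v_4 = (9, 2)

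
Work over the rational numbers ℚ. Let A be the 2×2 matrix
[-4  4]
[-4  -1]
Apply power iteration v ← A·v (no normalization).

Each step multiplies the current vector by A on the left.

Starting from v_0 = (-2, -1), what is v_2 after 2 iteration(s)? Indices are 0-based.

v_0 = (-2, -1).
v_1 = A·v_0 = (4, 9).
v_2 = A·v_1 = (20, -25).

v_2 = (20, -25)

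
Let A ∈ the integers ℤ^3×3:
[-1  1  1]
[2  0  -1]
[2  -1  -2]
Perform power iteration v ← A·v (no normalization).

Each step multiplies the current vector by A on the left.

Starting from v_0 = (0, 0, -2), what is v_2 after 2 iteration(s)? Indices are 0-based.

v_2 = (8, -8, -14)

v_0 = (0, 0, -2).
v_1 = A·v_0 = (-2, 2, 4).
v_2 = A·v_1 = (8, -8, -14).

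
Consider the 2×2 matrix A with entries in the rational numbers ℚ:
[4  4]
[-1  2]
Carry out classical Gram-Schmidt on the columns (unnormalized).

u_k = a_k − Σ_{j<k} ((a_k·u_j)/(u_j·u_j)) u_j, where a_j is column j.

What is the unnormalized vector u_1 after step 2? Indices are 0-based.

Step 1: u_0 = a_0 = (4, -1).
Step 2: u_1 = a_1 − (14/17)·u_0 = (12/17, 48/17).

u_1 = (12/17, 48/17)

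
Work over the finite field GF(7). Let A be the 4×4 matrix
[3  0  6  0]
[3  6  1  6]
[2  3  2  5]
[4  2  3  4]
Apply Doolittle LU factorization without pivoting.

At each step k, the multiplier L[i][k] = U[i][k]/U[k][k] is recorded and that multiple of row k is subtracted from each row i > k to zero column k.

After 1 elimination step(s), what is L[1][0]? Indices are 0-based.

L[1][0] = 1

k=0: U[0][0]=3
  eliminate (1,0): mult=1, new row 1: (0, 6, 2, 6); set L[1][0]=1
  eliminate (2,0): mult=3, new row 2: (0, 3, 5, 5); set L[2][0]=3
  eliminate (3,0): mult=6, new row 3: (0, 2, 2, 4); set L[3][0]=6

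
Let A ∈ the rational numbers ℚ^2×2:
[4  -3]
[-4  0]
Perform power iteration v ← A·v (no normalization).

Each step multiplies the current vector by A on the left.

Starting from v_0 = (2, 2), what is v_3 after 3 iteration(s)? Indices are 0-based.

v_0 = (2, 2).
v_1 = A·v_0 = (2, -8).
v_2 = A·v_1 = (32, -8).
v_3 = A·v_2 = (152, -128).

v_3 = (152, -128)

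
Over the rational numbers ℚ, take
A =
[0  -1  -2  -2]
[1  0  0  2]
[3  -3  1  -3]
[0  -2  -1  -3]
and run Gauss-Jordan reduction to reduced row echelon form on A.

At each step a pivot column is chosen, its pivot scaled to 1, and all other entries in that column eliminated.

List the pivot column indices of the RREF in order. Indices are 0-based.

step 1: exchange rows 0,1
step 1: normalize row 0 (÷1) = (1, 0, 0, 2)
  row 2: subtract 3×row0 = (0, -3, 1, -9)
step 2: normalize row 1 (÷-1) = (0, 1, 2, 2)
  row 2: subtract -3×row1 = (0, 0, 7, -3)
  row 3: subtract -2×row1 = (0, 0, 3, 1)
step 3: normalize row 2 (÷7) = (0, 0, 1, -3/7)
  row 1: subtract 2×row2 = (0, 1, 0, 20/7)
  row 3: subtract 3×row2 = (0, 0, 0, 16/7)
step 4: normalize row 3 (÷16/7) = (0, 0, 0, 1)
  row 0: subtract 2×row3 = (1, 0, 0, 0)
  row 1: subtract 20/7×row3 = (0, 1, 0, 0)
  row 2: subtract -3/7×row3 = (0, 0, 1, 0)

pivot columns: 0, 1, 2, 3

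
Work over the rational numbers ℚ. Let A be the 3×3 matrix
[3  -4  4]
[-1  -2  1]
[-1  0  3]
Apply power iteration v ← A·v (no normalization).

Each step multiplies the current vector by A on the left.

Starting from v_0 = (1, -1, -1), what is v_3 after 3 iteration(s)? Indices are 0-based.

v_0 = (1, -1, -1).
v_1 = A·v_0 = (3, 0, -4).
v_2 = A·v_1 = (-7, -7, -15).
v_3 = A·v_2 = (-53, 6, -38).

v_3 = (-53, 6, -38)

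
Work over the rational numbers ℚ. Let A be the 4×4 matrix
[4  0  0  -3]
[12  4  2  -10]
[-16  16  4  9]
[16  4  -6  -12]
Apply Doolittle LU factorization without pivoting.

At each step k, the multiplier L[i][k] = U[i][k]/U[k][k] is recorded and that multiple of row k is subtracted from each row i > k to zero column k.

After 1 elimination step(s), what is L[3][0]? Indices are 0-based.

L[3][0] = 4

k=0: U[0][0]=4
  eliminate (1,0): mult=3, new row 1: (0, 4, 2, -1); set L[1][0]=3
  eliminate (2,0): mult=-4, new row 2: (0, 16, 4, -3); set L[2][0]=-4
  eliminate (3,0): mult=4, new row 3: (0, 4, -6, 0); set L[3][0]=4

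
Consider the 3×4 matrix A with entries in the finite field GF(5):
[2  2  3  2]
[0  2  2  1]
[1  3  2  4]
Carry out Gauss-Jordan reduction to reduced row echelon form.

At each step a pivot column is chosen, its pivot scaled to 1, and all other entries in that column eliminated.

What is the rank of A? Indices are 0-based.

rank = 3

step 1: normalize row 0 (÷2) = (1, 1, 4, 1)
  row 2: subtract 1×row0 = (0, 2, 3, 3)
step 2: normalize row 1 (÷2) = (0, 1, 1, 3)
  row 0: subtract 1×row1 = (1, 0, 3, 3)
  row 2: subtract 2×row1 = (0, 0, 1, 2)
step 3: normalize row 2 (÷1) = (0, 0, 1, 2)
  row 0: subtract 3×row2 = (1, 0, 0, 2)
  row 1: subtract 1×row2 = (0, 1, 0, 1)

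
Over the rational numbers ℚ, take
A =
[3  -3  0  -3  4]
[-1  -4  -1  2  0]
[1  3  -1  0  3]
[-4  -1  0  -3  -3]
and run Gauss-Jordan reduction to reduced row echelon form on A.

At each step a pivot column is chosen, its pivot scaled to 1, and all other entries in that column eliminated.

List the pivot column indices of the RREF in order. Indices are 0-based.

pivot(0,0)=3: scale R0 → (1, -1, 0, -1, 4/3)
  clear (1,0): R1 −= (-1)R0 → (0, -5, -1, 1, 4/3)
  clear (2,0): R2 −= (1)R0 → (0, 4, -1, 1, 5/3)
  clear (3,0): R3 −= (-4)R0 → (0, -5, 0, -7, 7/3)
pivot(1,1)=-5: scale R1 → (0, 1, 1/5, -1/5, -4/15)
  clear (0,1): R0 −= (-1)R1 → (1, 0, 1/5, -6/5, 16/15)
  clear (2,1): R2 −= (4)R1 → (0, 0, -9/5, 9/5, 41/15)
  clear (3,1): R3 −= (-5)R1 → (0, 0, 1, -8, 1)
pivot(2,2)=-9/5: scale R2 → (0, 0, 1, -1, -41/27)
  clear (0,2): R0 −= (1/5)R2 → (1, 0, 0, -1, 37/27)
  clear (1,2): R1 −= (1/5)R2 → (0, 1, 0, 0, 1/27)
  clear (3,2): R3 −= (1)R2 → (0, 0, 0, -7, 68/27)
pivot(3,3)=-7: scale R3 → (0, 0, 0, 1, -68/189)
  clear (0,3): R0 −= (-1)R3 → (1, 0, 0, 0, 191/189)
  clear (2,3): R2 −= (-1)R3 → (0, 0, 1, 0, -355/189)

pivot columns: 0, 1, 2, 3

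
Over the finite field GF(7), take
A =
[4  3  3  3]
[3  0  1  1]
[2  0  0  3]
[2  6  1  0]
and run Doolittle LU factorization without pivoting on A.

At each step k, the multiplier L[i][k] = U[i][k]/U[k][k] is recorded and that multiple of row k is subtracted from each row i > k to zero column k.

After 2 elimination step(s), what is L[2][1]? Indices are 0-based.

Step 1: pivot at (0,0) is 4.
  row1 ← row1 − (6)·row0  ⇒  L[1][0]=6, U row1=(0, 3, 4, 4)
  row2 ← row2 − (4)·row0  ⇒  L[2][0]=4, U row2=(0, 2, 2, 5)
  row3 ← row3 − (4)·row0  ⇒  L[3][0]=4, U row3=(0, 1, 3, 2)
Step 2: pivot at (1,1) is 3.
  row2 ← row2 − (3)·row1  ⇒  L[2][1]=3, U row2=(0, 0, 4, 0)
  row3 ← row3 − (5)·row1  ⇒  L[3][1]=5, U row3=(0, 0, 4, 3)

L[2][1] = 3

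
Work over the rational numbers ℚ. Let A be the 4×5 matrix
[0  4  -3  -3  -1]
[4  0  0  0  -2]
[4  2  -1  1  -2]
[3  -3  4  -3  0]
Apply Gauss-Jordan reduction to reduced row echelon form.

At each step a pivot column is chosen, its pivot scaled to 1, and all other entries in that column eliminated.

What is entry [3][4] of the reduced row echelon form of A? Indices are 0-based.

M[3][4] = 1/14

[1] R0 <-> R1
[1] R0 /= 4  ⇒  (1, 0, 0, 0, -1/2)
     R2 -= 4·R0  ⇒  (0, 2, -1, 1, 0)
     R3 -= 3·R0  ⇒  (0, -3, 4, -3, 3/2)
[2] R1 /= 4  ⇒  (0, 1, -3/4, -3/4, -1/4)
     R2 -= 2·R1  ⇒  (0, 0, 1/2, 5/2, 1/2)
     R3 -= -3·R1  ⇒  (0, 0, 7/4, -21/4, 3/4)
[3] R2 /= 1/2  ⇒  (0, 0, 1, 5, 1)
     R1 -= -3/4·R2  ⇒  (0, 1, 0, 3, 1/2)
     R3 -= 7/4·R2  ⇒  (0, 0, 0, -14, -1)
[4] R3 /= -14  ⇒  (0, 0, 0, 1, 1/14)
     R1 -= 3·R3  ⇒  (0, 1, 0, 0, 2/7)
     R2 -= 5·R3  ⇒  (0, 0, 1, 0, 9/14)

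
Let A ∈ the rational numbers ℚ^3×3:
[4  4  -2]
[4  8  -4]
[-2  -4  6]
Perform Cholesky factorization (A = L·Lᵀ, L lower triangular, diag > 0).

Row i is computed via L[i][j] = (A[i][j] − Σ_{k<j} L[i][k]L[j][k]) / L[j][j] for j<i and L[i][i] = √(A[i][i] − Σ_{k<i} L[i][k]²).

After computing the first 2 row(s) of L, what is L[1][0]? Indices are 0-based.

Step 1: L[0][0] = √(4) = 2.
  L[1][0] = (4) / L[0][0] = 2.
Step 2: L[1][1] = √(4) = 2.

L[1][0] = 2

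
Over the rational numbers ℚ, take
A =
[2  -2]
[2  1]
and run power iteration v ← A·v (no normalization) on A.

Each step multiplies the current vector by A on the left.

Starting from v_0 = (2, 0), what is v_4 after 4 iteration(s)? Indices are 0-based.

v_0 = (2, 0).
v_1 = A·v_0 = (4, 4).
v_2 = A·v_1 = (0, 12).
v_3 = A·v_2 = (-24, 12).
v_4 = A·v_3 = (-72, -36).

v_4 = (-72, -36)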